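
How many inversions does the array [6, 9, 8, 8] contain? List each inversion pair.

Finding inversions in [6, 9, 8, 8]:

(1, 2): arr[1]=9 > arr[2]=8
(1, 3): arr[1]=9 > arr[3]=8

Total inversions: 2

The array has 2 inversion(s): (1,2), (1,3). Each pair (i,j) satisfies i < j and arr[i] > arr[j].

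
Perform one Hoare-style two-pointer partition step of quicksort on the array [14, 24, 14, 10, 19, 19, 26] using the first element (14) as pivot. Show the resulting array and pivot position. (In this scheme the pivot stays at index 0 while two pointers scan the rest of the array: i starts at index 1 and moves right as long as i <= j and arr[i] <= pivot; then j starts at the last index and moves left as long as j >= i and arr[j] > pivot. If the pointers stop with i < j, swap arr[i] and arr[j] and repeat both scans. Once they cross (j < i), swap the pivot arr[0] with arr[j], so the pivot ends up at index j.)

Hoare-style two-pointer partition with pivot = 14:

Initial array: [14, 24, 14, 10, 19, 19, 26]

Pointers start at i = 1, j = 6.
i stops at index 1 (arr[1]=24 > 14), j stops at index 3 (arr[3]=10 <= 14): swap arr[1] and arr[3], array becomes [14, 10, 14, 24, 19, 19, 26]
i ends at 3, j ends at 2: the pointers have crossed (j < i), so scanning stops.

Swap pivot arr[0] with arr[2] to place pivot at position 2: [14, 10, 14, 24, 19, 19, 26]
Pivot position: 2

After partitioning with pivot 14, the array becomes [14, 10, 14, 24, 19, 19, 26]. The pivot is placed at index 2. All elements to the left of the pivot are <= 14, and all elements to the right are > 14.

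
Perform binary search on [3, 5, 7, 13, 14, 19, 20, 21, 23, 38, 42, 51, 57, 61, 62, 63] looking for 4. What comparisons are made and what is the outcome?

Binary search for 4 in [3, 5, 7, 13, 14, 19, 20, 21, 23, 38, 42, 51, 57, 61, 62, 63]:

lo=0, hi=15, mid=7, arr[mid]=21 -> 21 > 4, search left half
lo=0, hi=6, mid=3, arr[mid]=13 -> 13 > 4, search left half
lo=0, hi=2, mid=1, arr[mid]=5 -> 5 > 4, search left half
lo=0, hi=0, mid=0, arr[mid]=3 -> 3 < 4, search right half
lo=1 > hi=0, target 4 not found

Binary search determines that 4 is not in the array after 4 comparisons. The search space was exhausted without finding the target.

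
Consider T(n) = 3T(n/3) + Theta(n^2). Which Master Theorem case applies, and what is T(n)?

Master Theorem for T(n) = 3T(n/3) + O(n^2):

a = 3, b = 3, c = 2
log_b(a) = log_3(3) = 1.0000

Case 3: c = 2 > log_3(3) = 1.0000
T(n) = O(n^2) = O(n^2)

For T(n) = 3T(n/3) + O(n^2): log_3(3) = 1.0000. This is Case 3 of the Master Theorem (c > log_b(a), work dominated by root), giving O(n^2).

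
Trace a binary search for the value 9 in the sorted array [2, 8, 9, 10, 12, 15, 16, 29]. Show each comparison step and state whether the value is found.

Binary search for 9 in [2, 8, 9, 10, 12, 15, 16, 29]:

lo=0, hi=7, mid=3, arr[mid]=10 -> 10 > 9, search left half
lo=0, hi=2, mid=1, arr[mid]=8 -> 8 < 9, search right half
lo=2, hi=2, mid=2, arr[mid]=9 -> Found target at index 2!

Binary search finds 9 at index 2 after 3 comparisons. The search repeatedly halves the search space by comparing with the middle element.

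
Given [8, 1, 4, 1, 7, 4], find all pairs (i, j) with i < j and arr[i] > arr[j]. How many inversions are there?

Finding inversions in [8, 1, 4, 1, 7, 4]:

(0, 1): arr[0]=8 > arr[1]=1
(0, 2): arr[0]=8 > arr[2]=4
(0, 3): arr[0]=8 > arr[3]=1
(0, 4): arr[0]=8 > arr[4]=7
(0, 5): arr[0]=8 > arr[5]=4
(2, 3): arr[2]=4 > arr[3]=1
(4, 5): arr[4]=7 > arr[5]=4

Total inversions: 7

The array has 7 inversion(s): (0,1), (0,2), (0,3), (0,4), (0,5), (2,3), (4,5). Each pair (i,j) satisfies i < j and arr[i] > arr[j].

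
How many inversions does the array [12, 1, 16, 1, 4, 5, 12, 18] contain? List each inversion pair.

Finding inversions in [12, 1, 16, 1, 4, 5, 12, 18]:

(0, 1): arr[0]=12 > arr[1]=1
(0, 3): arr[0]=12 > arr[3]=1
(0, 4): arr[0]=12 > arr[4]=4
(0, 5): arr[0]=12 > arr[5]=5
(2, 3): arr[2]=16 > arr[3]=1
(2, 4): arr[2]=16 > arr[4]=4
(2, 5): arr[2]=16 > arr[5]=5
(2, 6): arr[2]=16 > arr[6]=12

Total inversions: 8

The array has 8 inversion(s): (0,1), (0,3), (0,4), (0,5), (2,3), (2,4), (2,5), (2,6). Each pair (i,j) satisfies i < j and arr[i] > arr[j].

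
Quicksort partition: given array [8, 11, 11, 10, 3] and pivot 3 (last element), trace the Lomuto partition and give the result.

Lomuto partition with pivot = 3:

Initial array: [8, 11, 11, 10, 3]

arr[0]=8 > 3: no swap
arr[1]=11 > 3: no swap
arr[2]=11 > 3: no swap
arr[3]=10 > 3: no swap

Place pivot at position 0: [3, 11, 11, 10, 8]
Pivot position: 0

After partitioning with pivot 3, the array becomes [3, 11, 11, 10, 8]. The pivot is placed at index 0. All elements to the left of the pivot are <= 3, and all elements to the right are > 3.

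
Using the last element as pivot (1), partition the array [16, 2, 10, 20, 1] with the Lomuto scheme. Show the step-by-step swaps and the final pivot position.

Lomuto partition with pivot = 1:

Initial array: [16, 2, 10, 20, 1]

arr[0]=16 > 1: no swap
arr[1]=2 > 1: no swap
arr[2]=10 > 1: no swap
arr[3]=20 > 1: no swap

Place pivot at position 0: [1, 2, 10, 20, 16]
Pivot position: 0

After partitioning with pivot 1, the array becomes [1, 2, 10, 20, 16]. The pivot is placed at index 0. All elements to the left of the pivot are <= 1, and all elements to the right are > 1.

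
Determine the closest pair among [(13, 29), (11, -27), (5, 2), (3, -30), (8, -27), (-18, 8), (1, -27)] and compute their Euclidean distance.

Computing all pairwise distances among 7 points:

d((13, 29), (11, -27)) = 56.0357
d((13, 29), (5, 2)) = 28.1603
d((13, 29), (3, -30)) = 59.8415
d((13, 29), (8, -27)) = 56.2228
d((13, 29), (-18, 8)) = 37.4433
d((13, 29), (1, -27)) = 57.2713
d((11, -27), (5, 2)) = 29.6142
d((11, -27), (3, -30)) = 8.544
d((11, -27), (8, -27)) = 3.0 <-- minimum
d((11, -27), (-18, 8)) = 45.4533
d((11, -27), (1, -27)) = 10.0
d((5, 2), (3, -30)) = 32.0624
d((5, 2), (8, -27)) = 29.1548
d((5, 2), (-18, 8)) = 23.7697
d((5, 2), (1, -27)) = 29.2746
d((3, -30), (8, -27)) = 5.831
d((3, -30), (-18, 8)) = 43.4166
d((3, -30), (1, -27)) = 3.6056
d((8, -27), (-18, 8)) = 43.6005
d((8, -27), (1, -27)) = 7.0
d((-18, 8), (1, -27)) = 39.8246

Closest pair: (11, -27) and (8, -27) with distance 3.0

The closest pair is (11, -27) and (8, -27) with Euclidean distance 3.0. For 7 points, brute-force pairwise comparison is shown above. For large n, the divide-and-conquer algorithm (sort by x, recurse on halves, check the dividing strip) achieves O(n log n).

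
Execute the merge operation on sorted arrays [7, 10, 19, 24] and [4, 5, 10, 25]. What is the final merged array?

Merging process:

Compare 7 vs 4: take 4 from right. Merged: [4]
Compare 7 vs 5: take 5 from right. Merged: [4, 5]
Compare 7 vs 10: take 7 from left. Merged: [4, 5, 7]
Compare 10 vs 10: take 10 from left. Merged: [4, 5, 7, 10]
Compare 19 vs 10: take 10 from right. Merged: [4, 5, 7, 10, 10]
Compare 19 vs 25: take 19 from left. Merged: [4, 5, 7, 10, 10, 19]
Compare 24 vs 25: take 24 from left. Merged: [4, 5, 7, 10, 10, 19, 24]
Append remaining from right: [25]. Merged: [4, 5, 7, 10, 10, 19, 24, 25]

Final merged array: [4, 5, 7, 10, 10, 19, 24, 25]
Total comparisons: 7

The merged array is [4, 5, 7, 10, 10, 19, 24, 25], requiring 7 comparisons. The merge step runs in O(n) time where n is the total number of elements.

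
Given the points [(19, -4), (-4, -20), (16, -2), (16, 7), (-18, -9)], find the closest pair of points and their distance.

Computing all pairwise distances among 5 points:

d((19, -4), (-4, -20)) = 28.0179
d((19, -4), (16, -2)) = 3.6056 <-- minimum
d((19, -4), (16, 7)) = 11.4018
d((19, -4), (-18, -9)) = 37.3363
d((-4, -20), (16, -2)) = 26.9072
d((-4, -20), (16, 7)) = 33.6006
d((-4, -20), (-18, -9)) = 17.8045
d((16, -2), (16, 7)) = 9.0
d((16, -2), (-18, -9)) = 34.7131
d((16, 7), (-18, -9)) = 37.5766

Closest pair: (19, -4) and (16, -2) with distance 3.6056

The closest pair is (19, -4) and (16, -2) with Euclidean distance 3.6056. For 5 points, brute-force pairwise comparison is shown above. For large n, the divide-and-conquer algorithm (sort by x, recurse on halves, check the dividing strip) achieves O(n log n).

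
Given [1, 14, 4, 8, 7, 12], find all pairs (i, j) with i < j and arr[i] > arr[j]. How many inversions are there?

Finding inversions in [1, 14, 4, 8, 7, 12]:

(1, 2): arr[1]=14 > arr[2]=4
(1, 3): arr[1]=14 > arr[3]=8
(1, 4): arr[1]=14 > arr[4]=7
(1, 5): arr[1]=14 > arr[5]=12
(3, 4): arr[3]=8 > arr[4]=7

Total inversions: 5

The array has 5 inversion(s): (1,2), (1,3), (1,4), (1,5), (3,4). Each pair (i,j) satisfies i < j and arr[i] > arr[j].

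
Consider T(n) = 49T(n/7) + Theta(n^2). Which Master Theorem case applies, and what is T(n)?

Master Theorem for T(n) = 49T(n/7) + O(n^2):

a = 49, b = 7, c = 2
log_b(a) = log_7(49) = 2.0000

Case 2: c = 2 = log_7(49) = 2.0000
T(n) = O(n^2 log n) = O(n^2 log n)

For T(n) = 49T(n/7) + O(n^2): log_7(49) = 2.0000. This is Case 2 of the Master Theorem (c = log_b(a), equal work at all levels), giving O(n^2 log n).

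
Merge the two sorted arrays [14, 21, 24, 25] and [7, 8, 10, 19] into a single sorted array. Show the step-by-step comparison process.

Merging process:

Compare 14 vs 7: take 7 from right. Merged: [7]
Compare 14 vs 8: take 8 from right. Merged: [7, 8]
Compare 14 vs 10: take 10 from right. Merged: [7, 8, 10]
Compare 14 vs 19: take 14 from left. Merged: [7, 8, 10, 14]
Compare 21 vs 19: take 19 from right. Merged: [7, 8, 10, 14, 19]
Append remaining from left: [21, 24, 25]. Merged: [7, 8, 10, 14, 19, 21, 24, 25]

Final merged array: [7, 8, 10, 14, 19, 21, 24, 25]
Total comparisons: 5

The merged array is [7, 8, 10, 14, 19, 21, 24, 25], requiring 5 comparisons. The merge step runs in O(n) time where n is the total number of elements.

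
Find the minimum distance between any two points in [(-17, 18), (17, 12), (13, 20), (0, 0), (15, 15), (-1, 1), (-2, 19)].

Computing all pairwise distances among 7 points:

d((-17, 18), (17, 12)) = 34.5254
d((-17, 18), (13, 20)) = 30.0666
d((-17, 18), (0, 0)) = 24.7588
d((-17, 18), (15, 15)) = 32.1403
d((-17, 18), (-1, 1)) = 23.3452
d((-17, 18), (-2, 19)) = 15.0333
d((17, 12), (13, 20)) = 8.9443
d((17, 12), (0, 0)) = 20.8087
d((17, 12), (15, 15)) = 3.6056
d((17, 12), (-1, 1)) = 21.095
d((17, 12), (-2, 19)) = 20.2485
d((13, 20), (0, 0)) = 23.8537
d((13, 20), (15, 15)) = 5.3852
d((13, 20), (-1, 1)) = 23.6008
d((13, 20), (-2, 19)) = 15.0333
d((0, 0), (15, 15)) = 21.2132
d((0, 0), (-1, 1)) = 1.4142 <-- minimum
d((0, 0), (-2, 19)) = 19.105
d((15, 15), (-1, 1)) = 21.2603
d((15, 15), (-2, 19)) = 17.4642
d((-1, 1), (-2, 19)) = 18.0278

Closest pair: (0, 0) and (-1, 1) with distance 1.4142

The closest pair is (0, 0) and (-1, 1) with Euclidean distance 1.4142. For 7 points, brute-force pairwise comparison is shown above. For large n, the divide-and-conquer algorithm (sort by x, recurse on halves, check the dividing strip) achieves O(n log n).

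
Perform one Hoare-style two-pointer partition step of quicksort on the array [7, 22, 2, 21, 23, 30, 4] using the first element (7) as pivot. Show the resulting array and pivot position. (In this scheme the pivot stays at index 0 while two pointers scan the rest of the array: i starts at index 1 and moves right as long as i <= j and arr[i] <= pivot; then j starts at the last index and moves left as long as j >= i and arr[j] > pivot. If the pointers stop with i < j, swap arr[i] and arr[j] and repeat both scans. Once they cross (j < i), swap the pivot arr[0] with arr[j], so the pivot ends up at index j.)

Hoare-style two-pointer partition with pivot = 7:

Initial array: [7, 22, 2, 21, 23, 30, 4]

Pointers start at i = 1, j = 6.
i stops at index 1 (arr[1]=22 > 7), j stops at index 6 (arr[6]=4 <= 7): swap arr[1] and arr[6], array becomes [7, 4, 2, 21, 23, 30, 22]
i ends at 3, j ends at 2: the pointers have crossed (j < i), so scanning stops.

Swap pivot arr[0] with arr[2] to place pivot at position 2: [2, 4, 7, 21, 23, 30, 22]
Pivot position: 2

After partitioning with pivot 7, the array becomes [2, 4, 7, 21, 23, 30, 22]. The pivot is placed at index 2. All elements to the left of the pivot are <= 7, and all elements to the right are > 7.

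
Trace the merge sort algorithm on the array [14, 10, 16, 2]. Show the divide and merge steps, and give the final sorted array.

Merge sort trace:

Split: [14, 10, 16, 2] -> [14, 10] and [16, 2]
  Split: [14, 10] -> [14] and [10]
  Merge: [14] + [10] -> [10, 14]
  Split: [16, 2] -> [16] and [2]
  Merge: [16] + [2] -> [2, 16]
Merge: [10, 14] + [2, 16] -> [2, 10, 14, 16]

Final sorted array: [2, 10, 14, 16]

The merge sort proceeds by recursively splitting the array and merging sorted halves.
After all merges, the sorted array is [2, 10, 14, 16].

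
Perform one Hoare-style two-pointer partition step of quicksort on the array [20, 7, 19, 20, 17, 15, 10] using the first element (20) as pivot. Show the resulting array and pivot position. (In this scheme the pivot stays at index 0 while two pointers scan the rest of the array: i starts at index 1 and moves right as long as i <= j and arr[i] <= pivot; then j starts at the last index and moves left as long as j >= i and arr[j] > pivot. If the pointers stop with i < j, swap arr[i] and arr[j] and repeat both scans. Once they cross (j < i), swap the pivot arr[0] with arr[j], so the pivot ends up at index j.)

Hoare-style two-pointer partition with pivot = 20:

Initial array: [20, 7, 19, 20, 17, 15, 10]

Pointers start at i = 1, j = 6.
i ends at 7, j ends at 6: the pointers have crossed (j < i), so scanning stops.

Swap pivot arr[0] with arr[6] to place pivot at position 6: [10, 7, 19, 20, 17, 15, 20]
Pivot position: 6

After partitioning with pivot 20, the array becomes [10, 7, 19, 20, 17, 15, 20]. The pivot is placed at index 6. All elements to the left of the pivot are <= 20, and all elements to the right are > 20.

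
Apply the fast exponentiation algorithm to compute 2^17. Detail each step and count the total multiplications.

Computing 2^17 by squaring (build up from 2^1; each line after the first costs one multiplication):

2^1 = 2
2^2 = (2^1)^2 = 2^2 = 4
2^4 = (2^2)^2 = 4^2 = 16
2^8 = (2^4)^2 = 16^2 = 256
2^16 = (2^8)^2 = 256^2 = 65536
2^17 = 2 * 2^16 = 2 * 65536 = 131072

Result: 131072
Multiplications needed: 5 (5 lines after 2^1)

2^17 = 131072. Using exponentiation by squaring, this requires 5 multiplications. The key idea: if the exponent is even, square the half-power; if odd, multiply by the base once.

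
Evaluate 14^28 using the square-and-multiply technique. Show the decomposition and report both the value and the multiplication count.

Computing 14^28 by squaring (build up from 14^1; each line after the first costs one multiplication):

14^1 = 14
14^2 = (14^1)^2 = 14^2 = 196
14^3 = 14 * 14^2 = 14 * 196 = 2744
14^6 = (14^3)^2 = 2744^2 = 7529536
14^7 = 14 * 14^6 = 14 * 7529536 = 105413504
14^14 = (14^7)^2 = 105413504^2 = 11112006825558016
14^28 = (14^14)^2 = 11112006825558016^2 = 123476695691247935826229781856256

Result: 123476695691247935826229781856256
Multiplications needed: 6 (6 lines after 14^1)

14^28 = 123476695691247935826229781856256. Using exponentiation by squaring, this requires 6 multiplications. The key idea: if the exponent is even, square the half-power; if odd, multiply by the base once.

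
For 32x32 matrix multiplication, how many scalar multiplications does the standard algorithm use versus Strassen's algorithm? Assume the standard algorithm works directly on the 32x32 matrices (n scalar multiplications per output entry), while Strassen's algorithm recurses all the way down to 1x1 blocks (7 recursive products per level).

Matrix multiplication for 32x32 matrices:

Standard algorithm: 32^3 = 32768 multiplications
Strassen's algorithm: 7^(log2(32)) = 7^5 = 16807 multiplications
Savings: 32768 - 16807 = 15961 multiplications

Standard: 32768 multiplications (32^3). Strassen: 16807 multiplications (7^5). Strassen reduces 8 recursive multiplications to 7 at each level.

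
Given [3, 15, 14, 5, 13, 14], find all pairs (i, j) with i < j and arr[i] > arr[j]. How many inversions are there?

Finding inversions in [3, 15, 14, 5, 13, 14]:

(1, 2): arr[1]=15 > arr[2]=14
(1, 3): arr[1]=15 > arr[3]=5
(1, 4): arr[1]=15 > arr[4]=13
(1, 5): arr[1]=15 > arr[5]=14
(2, 3): arr[2]=14 > arr[3]=5
(2, 4): arr[2]=14 > arr[4]=13

Total inversions: 6

The array has 6 inversion(s): (1,2), (1,3), (1,4), (1,5), (2,3), (2,4). Each pair (i,j) satisfies i < j and arr[i] > arr[j].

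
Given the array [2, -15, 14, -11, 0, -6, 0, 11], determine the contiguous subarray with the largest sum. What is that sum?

Using Kadane's algorithm on [2, -15, 14, -11, 0, -6, 0, 11]:

Scanning through the array:
Position 1 (value -15): max_ending_here = -13, max_so_far = 2
Position 2 (value 14): max_ending_here = 14, max_so_far = 14
Position 3 (value -11): max_ending_here = 3, max_so_far = 14
Position 4 (value 0): max_ending_here = 3, max_so_far = 14
Position 5 (value -6): max_ending_here = -3, max_so_far = 14
Position 6 (value 0): max_ending_here = 0, max_so_far = 14
Position 7 (value 11): max_ending_here = 11, max_so_far = 14

Maximum subarray: [14]
Maximum sum: 14

The maximum subarray is [14] with sum 14. This subarray runs from index 2 to index 2.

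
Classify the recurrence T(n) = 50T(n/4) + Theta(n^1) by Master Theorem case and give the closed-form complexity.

Master Theorem for T(n) = 50T(n/4) + O(n^1):

a = 50, b = 4, c = 1
log_b(a) = log_4(50) = 2.8219

Case 1: c = 1 < log_4(50) = 2.8219
T(n) = O(n^(log_4 50))

For T(n) = 50T(n/4) + O(n^1): log_4(50) = 2.8219. This is Case 1 of the Master Theorem (c < log_b(a), work dominated by leaves), giving O(n^(log_4 50)).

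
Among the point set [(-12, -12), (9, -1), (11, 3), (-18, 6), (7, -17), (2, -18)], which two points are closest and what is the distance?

Computing all pairwise distances among 6 points:

d((-12, -12), (9, -1)) = 23.7065
d((-12, -12), (11, 3)) = 27.4591
d((-12, -12), (-18, 6)) = 18.9737
d((-12, -12), (7, -17)) = 19.6469
d((-12, -12), (2, -18)) = 15.2315
d((9, -1), (11, 3)) = 4.4721 <-- minimum
d((9, -1), (-18, 6)) = 27.8927
d((9, -1), (7, -17)) = 16.1245
d((9, -1), (2, -18)) = 18.3848
d((11, 3), (-18, 6)) = 29.1548
d((11, 3), (7, -17)) = 20.3961
d((11, 3), (2, -18)) = 22.8473
d((-18, 6), (7, -17)) = 33.9706
d((-18, 6), (2, -18)) = 31.241
d((7, -17), (2, -18)) = 5.099

Closest pair: (9, -1) and (11, 3) with distance 4.4721

The closest pair is (9, -1) and (11, 3) with Euclidean distance 4.4721. For 6 points, brute-force pairwise comparison is shown above. For large n, the divide-and-conquer algorithm (sort by x, recurse on halves, check the dividing strip) achieves O(n log n).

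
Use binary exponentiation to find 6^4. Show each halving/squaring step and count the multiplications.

Computing 6^4 by squaring (build up from 6^1; each line after the first costs one multiplication):

6^1 = 6
6^2 = (6^1)^2 = 6^2 = 36
6^4 = (6^2)^2 = 36^2 = 1296

Result: 1296
Multiplications needed: 2 (2 lines after 6^1)

6^4 = 1296. Using exponentiation by squaring, this requires 2 multiplications. The key idea: if the exponent is even, square the half-power; if odd, multiply by the base once.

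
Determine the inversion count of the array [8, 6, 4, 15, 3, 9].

Finding inversions in [8, 6, 4, 15, 3, 9]:

(0, 1): arr[0]=8 > arr[1]=6
(0, 2): arr[0]=8 > arr[2]=4
(0, 4): arr[0]=8 > arr[4]=3
(1, 2): arr[1]=6 > arr[2]=4
(1, 4): arr[1]=6 > arr[4]=3
(2, 4): arr[2]=4 > arr[4]=3
(3, 4): arr[3]=15 > arr[4]=3
(3, 5): arr[3]=15 > arr[5]=9

Total inversions: 8

The array has 8 inversion(s): (0,1), (0,2), (0,4), (1,2), (1,4), (2,4), (3,4), (3,5). Each pair (i,j) satisfies i < j and arr[i] > arr[j].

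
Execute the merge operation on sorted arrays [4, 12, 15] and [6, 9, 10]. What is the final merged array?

Merging process:

Compare 4 vs 6: take 4 from left. Merged: [4]
Compare 12 vs 6: take 6 from right. Merged: [4, 6]
Compare 12 vs 9: take 9 from right. Merged: [4, 6, 9]
Compare 12 vs 10: take 10 from right. Merged: [4, 6, 9, 10]
Append remaining from left: [12, 15]. Merged: [4, 6, 9, 10, 12, 15]

Final merged array: [4, 6, 9, 10, 12, 15]
Total comparisons: 4

The merged array is [4, 6, 9, 10, 12, 15], requiring 4 comparisons. The merge step runs in O(n) time where n is the total number of elements.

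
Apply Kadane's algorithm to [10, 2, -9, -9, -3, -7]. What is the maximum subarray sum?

Using Kadane's algorithm on [10, 2, -9, -9, -3, -7]:

Scanning through the array:
Position 1 (value 2): max_ending_here = 12, max_so_far = 12
Position 2 (value -9): max_ending_here = 3, max_so_far = 12
Position 3 (value -9): max_ending_here = -6, max_so_far = 12
Position 4 (value -3): max_ending_here = -3, max_so_far = 12
Position 5 (value -7): max_ending_here = -7, max_so_far = 12

Maximum subarray: [10, 2]
Maximum sum: 12

The maximum subarray is [10, 2] with sum 12. This subarray runs from index 0 to index 1.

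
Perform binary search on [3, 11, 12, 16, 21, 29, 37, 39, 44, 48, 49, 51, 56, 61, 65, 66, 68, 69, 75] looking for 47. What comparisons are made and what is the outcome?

Binary search for 47 in [3, 11, 12, 16, 21, 29, 37, 39, 44, 48, 49, 51, 56, 61, 65, 66, 68, 69, 75]:

lo=0, hi=18, mid=9, arr[mid]=48 -> 48 > 47, search left half
lo=0, hi=8, mid=4, arr[mid]=21 -> 21 < 47, search right half
lo=5, hi=8, mid=6, arr[mid]=37 -> 37 < 47, search right half
lo=7, hi=8, mid=7, arr[mid]=39 -> 39 < 47, search right half
lo=8, hi=8, mid=8, arr[mid]=44 -> 44 < 47, search right half
lo=9 > hi=8, target 47 not found

Binary search determines that 47 is not in the array after 5 comparisons. The search space was exhausted without finding the target.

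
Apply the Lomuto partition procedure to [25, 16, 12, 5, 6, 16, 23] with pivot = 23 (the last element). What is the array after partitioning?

Lomuto partition with pivot = 23:

Initial array: [25, 16, 12, 5, 6, 16, 23]

arr[0]=25 > 23: no swap
arr[1]=16 <= 23: swap with position 0, array becomes [16, 25, 12, 5, 6, 16, 23]
arr[2]=12 <= 23: swap with position 1, array becomes [16, 12, 25, 5, 6, 16, 23]
arr[3]=5 <= 23: swap with position 2, array becomes [16, 12, 5, 25, 6, 16, 23]
arr[4]=6 <= 23: swap with position 3, array becomes [16, 12, 5, 6, 25, 16, 23]
arr[5]=16 <= 23: swap with position 4, array becomes [16, 12, 5, 6, 16, 25, 23]

Place pivot at position 5: [16, 12, 5, 6, 16, 23, 25]
Pivot position: 5

After partitioning with pivot 23, the array becomes [16, 12, 5, 6, 16, 23, 25]. The pivot is placed at index 5. All elements to the left of the pivot are <= 23, and all elements to the right are > 23.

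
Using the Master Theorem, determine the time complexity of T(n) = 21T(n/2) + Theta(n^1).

Master Theorem for T(n) = 21T(n/2) + O(n^1):

a = 21, b = 2, c = 1
log_b(a) = log_2(21) = 4.3923

Case 1: c = 1 < log_2(21) = 4.3923
T(n) = O(n^(log_2 21))

For T(n) = 21T(n/2) + O(n^1): log_2(21) = 4.3923. This is Case 1 of the Master Theorem (c < log_b(a), work dominated by leaves), giving O(n^(log_2 21)).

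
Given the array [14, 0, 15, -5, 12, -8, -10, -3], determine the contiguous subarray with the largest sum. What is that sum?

Using Kadane's algorithm on [14, 0, 15, -5, 12, -8, -10, -3]:

Scanning through the array:
Position 1 (value 0): max_ending_here = 14, max_so_far = 14
Position 2 (value 15): max_ending_here = 29, max_so_far = 29
Position 3 (value -5): max_ending_here = 24, max_so_far = 29
Position 4 (value 12): max_ending_here = 36, max_so_far = 36
Position 5 (value -8): max_ending_here = 28, max_so_far = 36
Position 6 (value -10): max_ending_here = 18, max_so_far = 36
Position 7 (value -3): max_ending_here = 15, max_so_far = 36

Maximum subarray: [14, 0, 15, -5, 12]
Maximum sum: 36

The maximum subarray is [14, 0, 15, -5, 12] with sum 36. This subarray runs from index 0 to index 4.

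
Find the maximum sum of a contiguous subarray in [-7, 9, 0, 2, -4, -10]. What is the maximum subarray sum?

Using Kadane's algorithm on [-7, 9, 0, 2, -4, -10]:

Scanning through the array:
Position 1 (value 9): max_ending_here = 9, max_so_far = 9
Position 2 (value 0): max_ending_here = 9, max_so_far = 9
Position 3 (value 2): max_ending_here = 11, max_so_far = 11
Position 4 (value -4): max_ending_here = 7, max_so_far = 11
Position 5 (value -10): max_ending_here = -3, max_so_far = 11

Maximum subarray: [9, 0, 2]
Maximum sum: 11

The maximum subarray is [9, 0, 2] with sum 11. This subarray runs from index 1 to index 3.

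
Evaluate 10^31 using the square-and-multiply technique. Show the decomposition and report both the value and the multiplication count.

Computing 10^31 by squaring (build up from 10^1; each line after the first costs one multiplication):

10^1 = 10
10^2 = (10^1)^2 = 10^2 = 100
10^3 = 10 * 10^2 = 10 * 100 = 1000
10^6 = (10^3)^2 = 1000^2 = 1000000
10^7 = 10 * 10^6 = 10 * 1000000 = 10000000
10^14 = (10^7)^2 = 10000000^2 = 100000000000000
10^15 = 10 * 10^14 = 10 * 100000000000000 = 1000000000000000
10^30 = (10^15)^2 = 1000000000000000^2 = 1000000000000000000000000000000
10^31 = 10 * 10^30 = 10 * 1000000000000000000000000000000 = 10000000000000000000000000000000

Result: 10000000000000000000000000000000
Multiplications needed: 8 (8 lines after 10^1)

10^31 = 10000000000000000000000000000000. Using exponentiation by squaring, this requires 8 multiplications. The key idea: if the exponent is even, square the half-power; if odd, multiply by the base once.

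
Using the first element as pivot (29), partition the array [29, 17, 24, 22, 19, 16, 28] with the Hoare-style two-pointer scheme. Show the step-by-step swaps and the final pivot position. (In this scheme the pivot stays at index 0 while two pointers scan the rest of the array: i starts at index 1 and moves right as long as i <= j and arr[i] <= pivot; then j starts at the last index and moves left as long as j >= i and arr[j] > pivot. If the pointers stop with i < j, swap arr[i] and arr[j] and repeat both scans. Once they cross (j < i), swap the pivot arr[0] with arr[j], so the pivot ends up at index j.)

Hoare-style two-pointer partition with pivot = 29:

Initial array: [29, 17, 24, 22, 19, 16, 28]

Pointers start at i = 1, j = 6.
i ends at 7, j ends at 6: the pointers have crossed (j < i), so scanning stops.

Swap pivot arr[0] with arr[6] to place pivot at position 6: [28, 17, 24, 22, 19, 16, 29]
Pivot position: 6

After partitioning with pivot 29, the array becomes [28, 17, 24, 22, 19, 16, 29]. The pivot is placed at index 6. All elements to the left of the pivot are <= 29, and all elements to the right are > 29.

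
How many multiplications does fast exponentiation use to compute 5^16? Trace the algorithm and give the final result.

Computing 5^16 by squaring (build up from 5^1; each line after the first costs one multiplication):

5^1 = 5
5^2 = (5^1)^2 = 5^2 = 25
5^4 = (5^2)^2 = 25^2 = 625
5^8 = (5^4)^2 = 625^2 = 390625
5^16 = (5^8)^2 = 390625^2 = 152587890625

Result: 152587890625
Multiplications needed: 4 (4 lines after 5^1)

5^16 = 152587890625. Using exponentiation by squaring, this requires 4 multiplications. The key idea: if the exponent is even, square the half-power; if odd, multiply by the base once.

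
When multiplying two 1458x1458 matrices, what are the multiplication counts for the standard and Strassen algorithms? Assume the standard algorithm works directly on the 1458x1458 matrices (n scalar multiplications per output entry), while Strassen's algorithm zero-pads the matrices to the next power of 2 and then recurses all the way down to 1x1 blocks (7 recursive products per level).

Matrix multiplication for 1458x1458 matrices:

Strassen's algorithm requires power-of-2 dimensions. Pad 1458x1458 to 2048x2048 (next power of 2).

Standard algorithm: 1458^3 = 3099363912 multiplications
Strassen's algorithm: 7^(log2(2048)) = 7^11 = 1977326743 multiplications
Savings: 3099363912 - 1977326743 = 1122037169 multiplications

Standard: 3099363912 multiplications (1458^3). Strassen: 1977326743 multiplications (7^11, after padding to 2048x2048). Strassen reduces 8 recursive multiplications to 7 at each level.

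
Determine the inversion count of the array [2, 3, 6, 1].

Finding inversions in [2, 3, 6, 1]:

(0, 3): arr[0]=2 > arr[3]=1
(1, 3): arr[1]=3 > arr[3]=1
(2, 3): arr[2]=6 > arr[3]=1

Total inversions: 3

The array has 3 inversion(s): (0,3), (1,3), (2,3). Each pair (i,j) satisfies i < j and arr[i] > arr[j].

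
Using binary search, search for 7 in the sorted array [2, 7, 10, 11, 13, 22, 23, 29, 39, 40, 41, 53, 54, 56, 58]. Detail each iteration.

Binary search for 7 in [2, 7, 10, 11, 13, 22, 23, 29, 39, 40, 41, 53, 54, 56, 58]:

lo=0, hi=14, mid=7, arr[mid]=29 -> 29 > 7, search left half
lo=0, hi=6, mid=3, arr[mid]=11 -> 11 > 7, search left half
lo=0, hi=2, mid=1, arr[mid]=7 -> Found target at index 1!

Binary search finds 7 at index 1 after 3 comparisons. The search repeatedly halves the search space by comparing with the middle element.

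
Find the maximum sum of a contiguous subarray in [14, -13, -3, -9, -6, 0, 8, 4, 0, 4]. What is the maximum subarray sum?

Using Kadane's algorithm on [14, -13, -3, -9, -6, 0, 8, 4, 0, 4]:

Scanning through the array:
Position 1 (value -13): max_ending_here = 1, max_so_far = 14
Position 2 (value -3): max_ending_here = -2, max_so_far = 14
Position 3 (value -9): max_ending_here = -9, max_so_far = 14
Position 4 (value -6): max_ending_here = -6, max_so_far = 14
Position 5 (value 0): max_ending_here = 0, max_so_far = 14
Position 6 (value 8): max_ending_here = 8, max_so_far = 14
Position 7 (value 4): max_ending_here = 12, max_so_far = 14
Position 8 (value 0): max_ending_here = 12, max_so_far = 14
Position 9 (value 4): max_ending_here = 16, max_so_far = 16

Maximum subarray: [0, 8, 4, 0, 4]
Maximum sum: 16

The maximum subarray is [0, 8, 4, 0, 4] with sum 16. This subarray runs from index 5 to index 9.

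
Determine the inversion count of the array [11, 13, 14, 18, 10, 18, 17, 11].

Finding inversions in [11, 13, 14, 18, 10, 18, 17, 11]:

(0, 4): arr[0]=11 > arr[4]=10
(1, 4): arr[1]=13 > arr[4]=10
(1, 7): arr[1]=13 > arr[7]=11
(2, 4): arr[2]=14 > arr[4]=10
(2, 7): arr[2]=14 > arr[7]=11
(3, 4): arr[3]=18 > arr[4]=10
(3, 6): arr[3]=18 > arr[6]=17
(3, 7): arr[3]=18 > arr[7]=11
(5, 6): arr[5]=18 > arr[6]=17
(5, 7): arr[5]=18 > arr[7]=11
(6, 7): arr[6]=17 > arr[7]=11

Total inversions: 11

The array has 11 inversion(s): (0,4), (1,4), (1,7), (2,4), (2,7), (3,4), (3,6), (3,7), (5,6), (5,7), (6,7). Each pair (i,j) satisfies i < j and arr[i] > arr[j].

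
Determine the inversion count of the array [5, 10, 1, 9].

Finding inversions in [5, 10, 1, 9]:

(0, 2): arr[0]=5 > arr[2]=1
(1, 2): arr[1]=10 > arr[2]=1
(1, 3): arr[1]=10 > arr[3]=9

Total inversions: 3

The array has 3 inversion(s): (0,2), (1,2), (1,3). Each pair (i,j) satisfies i < j and arr[i] > arr[j].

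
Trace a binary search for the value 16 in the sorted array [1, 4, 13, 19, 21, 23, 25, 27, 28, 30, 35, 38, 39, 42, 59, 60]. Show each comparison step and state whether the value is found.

Binary search for 16 in [1, 4, 13, 19, 21, 23, 25, 27, 28, 30, 35, 38, 39, 42, 59, 60]:

lo=0, hi=15, mid=7, arr[mid]=27 -> 27 > 16, search left half
lo=0, hi=6, mid=3, arr[mid]=19 -> 19 > 16, search left half
lo=0, hi=2, mid=1, arr[mid]=4 -> 4 < 16, search right half
lo=2, hi=2, mid=2, arr[mid]=13 -> 13 < 16, search right half
lo=3 > hi=2, target 16 not found

Binary search determines that 16 is not in the array after 4 comparisons. The search space was exhausted without finding the target.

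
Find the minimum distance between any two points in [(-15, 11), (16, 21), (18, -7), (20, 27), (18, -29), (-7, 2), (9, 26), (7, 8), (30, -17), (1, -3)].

Computing all pairwise distances among 10 points:

d((-15, 11), (16, 21)) = 32.573
d((-15, 11), (18, -7)) = 37.5899
d((-15, 11), (20, 27)) = 38.4838
d((-15, 11), (18, -29)) = 51.8556
d((-15, 11), (-7, 2)) = 12.0416
d((-15, 11), (9, 26)) = 28.3019
d((-15, 11), (7, 8)) = 22.2036
d((-15, 11), (30, -17)) = 53.0
d((-15, 11), (1, -3)) = 21.2603
d((16, 21), (18, -7)) = 28.0713
d((16, 21), (20, 27)) = 7.2111 <-- minimum
d((16, 21), (18, -29)) = 50.04
d((16, 21), (-7, 2)) = 29.8329
d((16, 21), (9, 26)) = 8.6023
d((16, 21), (7, 8)) = 15.8114
d((16, 21), (30, -17)) = 40.4969
d((16, 21), (1, -3)) = 28.3019
d((18, -7), (20, 27)) = 34.0588
d((18, -7), (18, -29)) = 22.0
d((18, -7), (-7, 2)) = 26.5707
d((18, -7), (9, 26)) = 34.2053
d((18, -7), (7, 8)) = 18.6011
d((18, -7), (30, -17)) = 15.6205
d((18, -7), (1, -3)) = 17.4642
d((20, 27), (18, -29)) = 56.0357
d((20, 27), (-7, 2)) = 36.7967
d((20, 27), (9, 26)) = 11.0454
d((20, 27), (7, 8)) = 23.0217
d((20, 27), (30, -17)) = 45.1221
d((20, 27), (1, -3)) = 35.5106
d((18, -29), (-7, 2)) = 39.8246
d((18, -29), (9, 26)) = 55.7315
d((18, -29), (7, 8)) = 38.6005
d((18, -29), (30, -17)) = 16.9706
d((18, -29), (1, -3)) = 31.0644
d((-7, 2), (9, 26)) = 28.8444
d((-7, 2), (7, 8)) = 15.2315
d((-7, 2), (30, -17)) = 41.5933
d((-7, 2), (1, -3)) = 9.434
d((9, 26), (7, 8)) = 18.1108
d((9, 26), (30, -17)) = 47.8539
d((9, 26), (1, -3)) = 30.0832
d((7, 8), (30, -17)) = 33.9706
d((7, 8), (1, -3)) = 12.53
d((30, -17), (1, -3)) = 32.2025

Closest pair: (16, 21) and (20, 27) with distance 7.2111

The closest pair is (16, 21) and (20, 27) with Euclidean distance 7.2111. For 10 points, brute-force pairwise comparison is shown above. For large n, the divide-and-conquer algorithm (sort by x, recurse on halves, check the dividing strip) achieves O(n log n).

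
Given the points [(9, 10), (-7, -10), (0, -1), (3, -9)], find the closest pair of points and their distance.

Computing all pairwise distances among 4 points:

d((9, 10), (-7, -10)) = 25.6125
d((9, 10), (0, -1)) = 14.2127
d((9, 10), (3, -9)) = 19.9249
d((-7, -10), (0, -1)) = 11.4018
d((-7, -10), (3, -9)) = 10.0499
d((0, -1), (3, -9)) = 8.544 <-- minimum

Closest pair: (0, -1) and (3, -9) with distance 8.544

The closest pair is (0, -1) and (3, -9) with Euclidean distance 8.544. For 4 points, brute-force pairwise comparison is shown above. For large n, the divide-and-conquer algorithm (sort by x, recurse on halves, check the dividing strip) achieves O(n log n).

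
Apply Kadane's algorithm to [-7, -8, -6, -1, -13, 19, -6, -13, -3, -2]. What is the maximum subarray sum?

Using Kadane's algorithm on [-7, -8, -6, -1, -13, 19, -6, -13, -3, -2]:

Scanning through the array:
Position 1 (value -8): max_ending_here = -8, max_so_far = -7
Position 2 (value -6): max_ending_here = -6, max_so_far = -6
Position 3 (value -1): max_ending_here = -1, max_so_far = -1
Position 4 (value -13): max_ending_here = -13, max_so_far = -1
Position 5 (value 19): max_ending_here = 19, max_so_far = 19
Position 6 (value -6): max_ending_here = 13, max_so_far = 19
Position 7 (value -13): max_ending_here = 0, max_so_far = 19
Position 8 (value -3): max_ending_here = -3, max_so_far = 19
Position 9 (value -2): max_ending_here = -2, max_so_far = 19

Maximum subarray: [19]
Maximum sum: 19

The maximum subarray is [19] with sum 19. This subarray runs from index 5 to index 5.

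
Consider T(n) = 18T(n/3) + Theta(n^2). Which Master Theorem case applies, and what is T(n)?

Master Theorem for T(n) = 18T(n/3) + O(n^2):

a = 18, b = 3, c = 2
log_b(a) = log_3(18) = 2.6309

Case 1: c = 2 < log_3(18) = 2.6309
T(n) = O(n^(log_3 18))

For T(n) = 18T(n/3) + O(n^2): log_3(18) = 2.6309. This is Case 1 of the Master Theorem (c < log_b(a), work dominated by leaves), giving O(n^(log_3 18)).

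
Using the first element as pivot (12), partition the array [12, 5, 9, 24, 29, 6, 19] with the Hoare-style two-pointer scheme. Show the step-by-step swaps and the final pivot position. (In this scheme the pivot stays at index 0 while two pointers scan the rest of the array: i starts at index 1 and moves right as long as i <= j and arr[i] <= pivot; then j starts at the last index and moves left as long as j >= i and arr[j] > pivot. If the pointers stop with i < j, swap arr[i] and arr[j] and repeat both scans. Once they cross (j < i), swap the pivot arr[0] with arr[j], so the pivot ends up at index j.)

Hoare-style two-pointer partition with pivot = 12:

Initial array: [12, 5, 9, 24, 29, 6, 19]

Pointers start at i = 1, j = 6.
i stops at index 3 (arr[3]=24 > 12), j stops at index 5 (arr[5]=6 <= 12): swap arr[3] and arr[5], array becomes [12, 5, 9, 6, 29, 24, 19]
i ends at 4, j ends at 3: the pointers have crossed (j < i), so scanning stops.

Swap pivot arr[0] with arr[3] to place pivot at position 3: [6, 5, 9, 12, 29, 24, 19]
Pivot position: 3

After partitioning with pivot 12, the array becomes [6, 5, 9, 12, 29, 24, 19]. The pivot is placed at index 3. All elements to the left of the pivot are <= 12, and all elements to the right are > 12.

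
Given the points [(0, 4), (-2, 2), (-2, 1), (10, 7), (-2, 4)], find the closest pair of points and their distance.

Computing all pairwise distances among 5 points:

d((0, 4), (-2, 2)) = 2.8284
d((0, 4), (-2, 1)) = 3.6056
d((0, 4), (10, 7)) = 10.4403
d((0, 4), (-2, 4)) = 2.0
d((-2, 2), (-2, 1)) = 1.0 <-- minimum
d((-2, 2), (10, 7)) = 13.0
d((-2, 2), (-2, 4)) = 2.0
d((-2, 1), (10, 7)) = 13.4164
d((-2, 1), (-2, 4)) = 3.0
d((10, 7), (-2, 4)) = 12.3693

Closest pair: (-2, 2) and (-2, 1) with distance 1.0

The closest pair is (-2, 2) and (-2, 1) with Euclidean distance 1.0. For 5 points, brute-force pairwise comparison is shown above. For large n, the divide-and-conquer algorithm (sort by x, recurse on halves, check the dividing strip) achieves O(n log n).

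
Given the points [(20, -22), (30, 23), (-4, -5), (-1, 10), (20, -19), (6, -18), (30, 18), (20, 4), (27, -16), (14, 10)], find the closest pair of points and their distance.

Computing all pairwise distances among 10 points:

d((20, -22), (30, 23)) = 46.0977
d((20, -22), (-4, -5)) = 29.4109
d((20, -22), (-1, 10)) = 38.2753
d((20, -22), (20, -19)) = 3.0 <-- minimum
d((20, -22), (6, -18)) = 14.5602
d((20, -22), (30, 18)) = 41.2311
d((20, -22), (20, 4)) = 26.0
d((20, -22), (27, -16)) = 9.2195
d((20, -22), (14, 10)) = 32.5576
d((30, 23), (-4, -5)) = 44.0454
d((30, 23), (-1, 10)) = 33.6155
d((30, 23), (20, -19)) = 43.1741
d((30, 23), (6, -18)) = 47.5079
d((30, 23), (30, 18)) = 5.0
d((30, 23), (20, 4)) = 21.4709
d((30, 23), (27, -16)) = 39.1152
d((30, 23), (14, 10)) = 20.6155
d((-4, -5), (-1, 10)) = 15.2971
d((-4, -5), (20, -19)) = 27.7849
d((-4, -5), (6, -18)) = 16.4012
d((-4, -5), (30, 18)) = 41.0488
d((-4, -5), (20, 4)) = 25.632
d((-4, -5), (27, -16)) = 32.8938
d((-4, -5), (14, 10)) = 23.4307
d((-1, 10), (20, -19)) = 35.805
d((-1, 10), (6, -18)) = 28.8617
d((-1, 10), (30, 18)) = 32.0156
d((-1, 10), (20, 4)) = 21.8403
d((-1, 10), (27, -16)) = 38.2099
d((-1, 10), (14, 10)) = 15.0
d((20, -19), (6, -18)) = 14.0357
d((20, -19), (30, 18)) = 38.3275
d((20, -19), (20, 4)) = 23.0
d((20, -19), (27, -16)) = 7.6158
d((20, -19), (14, 10)) = 29.6142
d((6, -18), (30, 18)) = 43.2666
d((6, -18), (20, 4)) = 26.0768
d((6, -18), (27, -16)) = 21.095
d((6, -18), (14, 10)) = 29.1204
d((30, 18), (20, 4)) = 17.2047
d((30, 18), (27, -16)) = 34.1321
d((30, 18), (14, 10)) = 17.8885
d((20, 4), (27, -16)) = 21.1896
d((20, 4), (14, 10)) = 8.4853
d((27, -16), (14, 10)) = 29.0689

Closest pair: (20, -22) and (20, -19) with distance 3.0

The closest pair is (20, -22) and (20, -19) with Euclidean distance 3.0. For 10 points, brute-force pairwise comparison is shown above. For large n, the divide-and-conquer algorithm (sort by x, recurse on halves, check the dividing strip) achieves O(n log n).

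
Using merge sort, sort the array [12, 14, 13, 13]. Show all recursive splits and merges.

Merge sort trace:

Split: [12, 14, 13, 13] -> [12, 14] and [13, 13]
  Split: [12, 14] -> [12] and [14]
  Merge: [12] + [14] -> [12, 14]
  Split: [13, 13] -> [13] and [13]
  Merge: [13] + [13] -> [13, 13]
Merge: [12, 14] + [13, 13] -> [12, 13, 13, 14]

Final sorted array: [12, 13, 13, 14]

The merge sort proceeds by recursively splitting the array and merging sorted halves.
After all merges, the sorted array is [12, 13, 13, 14].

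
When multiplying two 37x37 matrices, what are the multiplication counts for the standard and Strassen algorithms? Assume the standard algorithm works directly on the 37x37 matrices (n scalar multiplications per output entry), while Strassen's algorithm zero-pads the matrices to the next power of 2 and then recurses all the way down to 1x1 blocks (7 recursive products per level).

Matrix multiplication for 37x37 matrices:

Strassen's algorithm requires power-of-2 dimensions. Pad 37x37 to 64x64 (next power of 2).

Standard algorithm: 37^3 = 50653 multiplications
Strassen's algorithm: 7^(log2(64)) = 7^6 = 117649 multiplications
Difference: 50653 - 117649 = -66996 (Strassen uses MORE here due to padding overhead — for small or just-over-power-of-2 n, padding can outweigh the per-level savings)

Standard: 50653 multiplications (37^3). Strassen: 117649 multiplications (7^6, after padding to 64x64). Strassen reduces 8 recursive multiplications to 7 at each level.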